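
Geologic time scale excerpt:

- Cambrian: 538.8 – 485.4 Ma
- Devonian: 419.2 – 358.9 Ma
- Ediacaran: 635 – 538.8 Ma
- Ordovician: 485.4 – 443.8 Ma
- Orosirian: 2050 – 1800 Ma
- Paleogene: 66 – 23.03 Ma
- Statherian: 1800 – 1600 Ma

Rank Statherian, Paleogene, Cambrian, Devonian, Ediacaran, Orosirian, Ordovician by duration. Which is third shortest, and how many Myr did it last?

Start − end for each: Statherian 1800 − 1600 = 200; Paleogene 66 − 23.03 = 42.97; Cambrian 538.8 − 485.4 = 53.4; Devonian 419.2 − 358.9 = 60.3; Ediacaran 635 − 538.8 = 96.2; Orosirian 2050 − 1800 = 250; Ordovician 485.4 − 443.8 = 41.6.
Ranking these from shortest: Ordovician < Paleogene < Cambrian < Devonian < Ediacaran < Statherian < Orosirian.
Position 3 in that ranking is Cambrian, which lasted 53.4 Myr.

Cambrian, 53.4 million years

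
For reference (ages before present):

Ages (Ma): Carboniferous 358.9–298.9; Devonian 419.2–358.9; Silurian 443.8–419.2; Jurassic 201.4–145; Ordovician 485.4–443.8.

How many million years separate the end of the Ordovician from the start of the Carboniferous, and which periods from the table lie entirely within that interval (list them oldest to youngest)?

End of Ordovician = 443.8 Ma; start of Carboniferous = 358.9 Ma.
Gap = 443.8 − 358.9 = 84.9 Myr.
Periods wholly inside 443.8–358.9 Ma: Silurian (443.8–419.2), Devonian (419.2–358.9).

84.9 million years; Silurian, Devonian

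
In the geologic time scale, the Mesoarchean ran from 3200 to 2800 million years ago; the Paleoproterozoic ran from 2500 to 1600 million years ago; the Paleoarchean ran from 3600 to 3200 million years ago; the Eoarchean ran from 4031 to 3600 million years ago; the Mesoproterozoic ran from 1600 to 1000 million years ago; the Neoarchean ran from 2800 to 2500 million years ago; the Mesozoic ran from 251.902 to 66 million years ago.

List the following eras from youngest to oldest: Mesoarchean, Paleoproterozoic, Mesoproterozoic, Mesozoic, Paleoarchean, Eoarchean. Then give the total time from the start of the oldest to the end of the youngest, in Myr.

Start ages (Ma): Eoarchean 4031, Paleoarchean 3600, Mesoarchean 3200, Paleoproterozoic 2500, Mesoproterozoic 1600, Mesozoic 251.902.
Ordered youngest to oldest: Mesozoic, Mesoproterozoic, Paleoproterozoic, Mesoarchean, Paleoarchean, Eoarchean.
Span = 4031 − 66 = 3965 Myr.

Mesozoic → Mesoproterozoic → Paleoproterozoic → Mesoarchean → Paleoarchean → Eoarchean; total span 3965 Myr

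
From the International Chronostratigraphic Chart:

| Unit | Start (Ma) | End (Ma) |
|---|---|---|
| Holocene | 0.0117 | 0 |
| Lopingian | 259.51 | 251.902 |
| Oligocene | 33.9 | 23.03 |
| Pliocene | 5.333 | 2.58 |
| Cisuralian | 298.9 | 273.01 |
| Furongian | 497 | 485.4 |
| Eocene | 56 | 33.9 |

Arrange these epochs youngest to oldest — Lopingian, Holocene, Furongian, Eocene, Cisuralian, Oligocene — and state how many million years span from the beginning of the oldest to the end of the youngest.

Start ages (Ma): Furongian 497, Cisuralian 298.9, Lopingian 259.51, Eocene 56, Oligocene 33.9, Holocene 0.0117.
Ordered youngest to oldest: Holocene, Oligocene, Eocene, Lopingian, Cisuralian, Furongian.
Span = 497 − 0 = 497 Myr.

Holocene → Oligocene → Eocene → Lopingian → Cisuralian → Furongian; total span 497 Myr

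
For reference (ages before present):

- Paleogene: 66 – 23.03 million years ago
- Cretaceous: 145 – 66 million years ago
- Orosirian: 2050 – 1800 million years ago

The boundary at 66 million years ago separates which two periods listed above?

The Cretaceous ends at 66 million years ago and the Paleogene begins at 66 million years ago, so they share that boundary.

Cretaceous and Paleogene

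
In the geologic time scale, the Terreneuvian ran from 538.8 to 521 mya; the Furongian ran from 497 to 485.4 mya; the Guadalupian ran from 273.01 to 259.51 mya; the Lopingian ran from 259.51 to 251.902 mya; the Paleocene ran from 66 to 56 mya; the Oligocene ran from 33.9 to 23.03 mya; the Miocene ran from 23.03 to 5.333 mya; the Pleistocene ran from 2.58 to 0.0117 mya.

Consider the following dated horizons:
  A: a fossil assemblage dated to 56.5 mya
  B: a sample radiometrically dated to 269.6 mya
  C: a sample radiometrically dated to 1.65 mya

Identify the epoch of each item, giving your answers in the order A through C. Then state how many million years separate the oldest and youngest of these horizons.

Match each age against the start–end ranges in the excerpt: A = 56.5 Ma → Paleocene (66–56); B = 269.6 Ma → Guadalupian (273.01–259.51); C = 1.65 Ma → Pleistocene (2.58–0.0117).
The largest age is 269.6 Ma and the smallest is 1.65 Ma; their difference is 267.95 Myr.

A — Paleocene; B — Guadalupian; C — Pleistocene; span 267.95 million years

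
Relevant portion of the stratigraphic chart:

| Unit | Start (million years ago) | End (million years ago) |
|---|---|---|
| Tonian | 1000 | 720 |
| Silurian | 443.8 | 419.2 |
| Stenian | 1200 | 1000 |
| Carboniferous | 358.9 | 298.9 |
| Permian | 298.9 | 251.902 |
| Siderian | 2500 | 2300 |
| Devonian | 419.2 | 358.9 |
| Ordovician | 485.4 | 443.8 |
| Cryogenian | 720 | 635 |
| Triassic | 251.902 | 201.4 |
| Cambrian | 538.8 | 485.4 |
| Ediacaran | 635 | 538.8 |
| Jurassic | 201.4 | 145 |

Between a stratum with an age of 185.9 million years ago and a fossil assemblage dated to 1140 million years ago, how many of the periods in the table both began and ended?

10

1140 Ma sits inside the Stenian (1200–1000) and 185.9 Ma inside the Jurassic (201.4–145); neither of those is wholly between the two dates.
The listed periods lying completely between them are Tonian, Cryogenian, Ediacaran, Cambrian, Ordovician, Silurian, Devonian, Carboniferous, Permian, Triassic — 10 in all.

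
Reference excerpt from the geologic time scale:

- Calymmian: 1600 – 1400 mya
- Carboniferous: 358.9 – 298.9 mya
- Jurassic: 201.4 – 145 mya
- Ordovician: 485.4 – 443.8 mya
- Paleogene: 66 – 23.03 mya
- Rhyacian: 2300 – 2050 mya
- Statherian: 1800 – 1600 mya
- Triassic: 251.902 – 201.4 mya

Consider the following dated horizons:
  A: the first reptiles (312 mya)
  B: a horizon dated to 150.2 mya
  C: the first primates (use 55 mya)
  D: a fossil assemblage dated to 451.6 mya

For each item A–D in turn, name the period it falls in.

A — Carboniferous; B — Jurassic; C — Paleogene; D — Ordovician

A: 312 Ma lies in 358.9–298.9 Ma, so Carboniferous.
B: 150.2 Ma lies in 201.4–145 Ma, so Jurassic.
C: 55 Ma lies in 66–23.03 Ma, so Paleogene.
D: 451.6 Ma lies in 485.4–443.8 Ma, so Ordovician.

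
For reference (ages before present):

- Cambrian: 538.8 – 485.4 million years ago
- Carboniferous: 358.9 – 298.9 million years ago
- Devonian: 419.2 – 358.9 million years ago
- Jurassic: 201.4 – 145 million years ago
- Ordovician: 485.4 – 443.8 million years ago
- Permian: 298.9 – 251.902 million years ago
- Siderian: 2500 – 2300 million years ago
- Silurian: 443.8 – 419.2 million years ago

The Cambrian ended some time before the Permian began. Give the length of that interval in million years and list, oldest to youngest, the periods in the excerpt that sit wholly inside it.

End of Cambrian = 485.4 Ma; start of Permian = 298.9 Ma.
Gap = 485.4 − 298.9 = 186.5 Myr.
Periods wholly inside 485.4–298.9 Ma: Ordovician (485.4–443.8), Silurian (443.8–419.2), Devonian (419.2–358.9), Carboniferous (358.9–298.9).

186.5 million years; Ordovician, Silurian, Devonian, Carboniferous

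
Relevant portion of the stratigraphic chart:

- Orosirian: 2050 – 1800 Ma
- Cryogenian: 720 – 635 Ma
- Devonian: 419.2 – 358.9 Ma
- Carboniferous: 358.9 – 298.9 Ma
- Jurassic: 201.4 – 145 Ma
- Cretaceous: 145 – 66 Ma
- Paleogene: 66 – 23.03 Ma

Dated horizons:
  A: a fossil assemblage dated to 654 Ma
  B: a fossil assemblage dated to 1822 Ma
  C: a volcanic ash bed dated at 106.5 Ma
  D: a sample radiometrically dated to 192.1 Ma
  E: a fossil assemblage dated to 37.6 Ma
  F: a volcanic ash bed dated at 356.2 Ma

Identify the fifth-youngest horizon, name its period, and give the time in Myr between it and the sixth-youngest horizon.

Sorted youngest-first by Ma: E (37.6), C (106.5), D (192.1), F (356.2), A (654), B (1822).
The fifth youngest is A at 654 Ma, which lies in 720–635 Ma: the Cryogenian.
The sixth youngest is B at 1822 Ma; separation = |654 − 1822| = 1168 Myr.

A, in the Cryogenian; 1168 million years to B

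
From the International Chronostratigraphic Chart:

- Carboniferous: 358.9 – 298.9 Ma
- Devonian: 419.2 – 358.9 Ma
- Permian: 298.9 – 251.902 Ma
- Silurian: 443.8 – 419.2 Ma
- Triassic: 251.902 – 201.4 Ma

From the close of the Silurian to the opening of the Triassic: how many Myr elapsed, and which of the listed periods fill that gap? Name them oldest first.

The Silurian closes at 419.2 Ma and the Triassic opens at 251.902 Ma, so the interval is 419.2 − 251.902 = 167.298 Myr.
A period fits inside if it starts at or after 419.2 Ma and ends at or before 251.902 Ma; oldest first that gives Devonian, Carboniferous, Permian.

167.298 million years; Devonian, Carboniferous, Permian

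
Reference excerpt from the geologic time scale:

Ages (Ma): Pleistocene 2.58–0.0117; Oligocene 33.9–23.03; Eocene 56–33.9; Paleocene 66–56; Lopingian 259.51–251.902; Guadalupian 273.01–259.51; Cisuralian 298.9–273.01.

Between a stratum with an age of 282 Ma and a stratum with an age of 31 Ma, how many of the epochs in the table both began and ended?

4

282 Ma sits inside the Cisuralian (298.9–273.01) and 31 Ma inside the Oligocene (33.9–23.03); neither of those is wholly between the two dates.
The listed epochs lying completely between them are Guadalupian, Lopingian, Paleocene, Eocene — 4 in all.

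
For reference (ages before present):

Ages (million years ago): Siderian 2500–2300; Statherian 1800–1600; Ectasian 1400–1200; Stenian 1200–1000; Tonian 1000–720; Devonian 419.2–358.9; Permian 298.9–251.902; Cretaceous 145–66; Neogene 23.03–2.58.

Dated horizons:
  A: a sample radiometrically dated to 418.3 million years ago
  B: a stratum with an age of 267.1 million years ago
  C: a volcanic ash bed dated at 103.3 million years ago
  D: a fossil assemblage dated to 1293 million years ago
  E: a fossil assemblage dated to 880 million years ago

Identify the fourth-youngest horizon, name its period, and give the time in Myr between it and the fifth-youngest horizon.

Sorted youngest-first by Ma: C (103.3), B (267.1), A (418.3), E (880), D (1293).
The fourth youngest is E at 880 Ma, which lies in 1000–720 Ma: the Tonian.
The fifth youngest is D at 1293 Ma; separation = |880 − 1293| = 413 Myr.

E, in the Tonian; 413 million years to D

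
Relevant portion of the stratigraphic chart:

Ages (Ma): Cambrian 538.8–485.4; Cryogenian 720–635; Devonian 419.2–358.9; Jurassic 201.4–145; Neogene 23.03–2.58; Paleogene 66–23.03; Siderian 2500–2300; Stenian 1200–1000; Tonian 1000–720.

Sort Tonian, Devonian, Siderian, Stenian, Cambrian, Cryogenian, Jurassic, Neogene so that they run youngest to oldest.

Read off each span (Ma): Tonian 1000–720; Devonian 419.2–358.9; Siderian 2500–2300; Stenian 1200–1000; Cambrian 538.8–485.4; Cryogenian 720–635; Jurassic 201.4–145; Neogene 23.03–2.58.
Larger Ma is older, so oldest→youngest is Siderian, Stenian, Tonian, Cryogenian, Cambrian, Devonian, Jurassic, Neogene; reverse it for youngest→oldest.

Neogene → Jurassic → Devonian → Cambrian → Cryogenian → Tonian → Stenian → Siderian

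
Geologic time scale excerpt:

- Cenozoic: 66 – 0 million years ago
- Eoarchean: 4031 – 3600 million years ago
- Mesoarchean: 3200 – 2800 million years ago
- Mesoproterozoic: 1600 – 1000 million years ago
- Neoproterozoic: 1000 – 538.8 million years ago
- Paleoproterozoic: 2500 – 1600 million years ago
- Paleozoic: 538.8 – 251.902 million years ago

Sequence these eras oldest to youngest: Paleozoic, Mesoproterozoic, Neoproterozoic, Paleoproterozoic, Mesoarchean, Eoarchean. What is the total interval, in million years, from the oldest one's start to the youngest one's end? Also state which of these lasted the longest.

Eoarchean, Mesoarchean, Paleoproterozoic, Mesoproterozoic, Neoproterozoic, Paleozoic; total span 3779.098 Myr; longest is Paleoproterozoic

Start ages (Ma): Eoarchean 4031, Mesoarchean 3200, Paleoproterozoic 2500, Mesoproterozoic 1600, Neoproterozoic 1000, Paleozoic 538.8.
Ordered oldest to youngest: Eoarchean, Mesoarchean, Paleoproterozoic, Mesoproterozoic, Neoproterozoic, Paleozoic.
Span = 4031 − 251.902 = 3779.098 Myr.
Durations: Mesoarchean 400, Neoproterozoic 461.2, Paleozoic 286.898, Mesoproterozoic 600, Paleoproterozoic 900, Eoarchean 431 → longest is Paleoproterozoic (900 Myr).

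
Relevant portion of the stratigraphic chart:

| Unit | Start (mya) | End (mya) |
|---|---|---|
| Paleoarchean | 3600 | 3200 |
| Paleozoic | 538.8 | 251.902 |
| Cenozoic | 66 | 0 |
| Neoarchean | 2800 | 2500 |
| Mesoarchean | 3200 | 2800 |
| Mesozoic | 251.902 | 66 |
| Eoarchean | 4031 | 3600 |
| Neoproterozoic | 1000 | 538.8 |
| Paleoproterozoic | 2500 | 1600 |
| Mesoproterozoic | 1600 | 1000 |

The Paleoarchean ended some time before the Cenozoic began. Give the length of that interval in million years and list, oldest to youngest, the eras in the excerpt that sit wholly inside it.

End of Paleoarchean = 3200 Ma; start of Cenozoic = 66 Ma.
Gap = 3200 − 66 = 3134 Myr.
Eras wholly inside 3200–66 Ma: Mesoarchean (3200–2800), Neoarchean (2800–2500), Paleoproterozoic (2500–1600), Mesoproterozoic (1600–1000), Neoproterozoic (1000–538.8), Paleozoic (538.8–251.902), Mesozoic (251.902–66).

3134 million years; Mesoarchean, Neoarchean, Paleoproterozoic, Mesoproterozoic, Neoproterozoic, Paleozoic, Mesozoic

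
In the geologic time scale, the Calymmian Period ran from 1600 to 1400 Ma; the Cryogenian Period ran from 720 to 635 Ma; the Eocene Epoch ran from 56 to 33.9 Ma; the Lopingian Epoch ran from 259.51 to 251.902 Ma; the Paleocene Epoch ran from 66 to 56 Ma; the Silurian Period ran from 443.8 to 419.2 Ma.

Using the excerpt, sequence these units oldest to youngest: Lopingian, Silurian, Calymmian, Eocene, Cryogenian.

Calymmian → Cryogenian → Silurian → Lopingian → Eocene

Read off each span (Ma): Lopingian 259.51–251.902; Silurian 443.8–419.2; Calymmian 1600–1400; Eocene 56–33.9; Cryogenian 720–635.
Larger Ma is older, so oldest→youngest is Calymmian, Cryogenian, Silurian, Lopingian, Eocene.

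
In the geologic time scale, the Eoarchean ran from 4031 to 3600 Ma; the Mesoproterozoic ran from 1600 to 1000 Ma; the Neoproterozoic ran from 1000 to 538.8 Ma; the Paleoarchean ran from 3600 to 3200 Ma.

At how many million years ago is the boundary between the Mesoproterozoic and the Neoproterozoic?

The Mesoproterozoic ends and the Neoproterozoic begins at 1000 Ma.

1000 Ma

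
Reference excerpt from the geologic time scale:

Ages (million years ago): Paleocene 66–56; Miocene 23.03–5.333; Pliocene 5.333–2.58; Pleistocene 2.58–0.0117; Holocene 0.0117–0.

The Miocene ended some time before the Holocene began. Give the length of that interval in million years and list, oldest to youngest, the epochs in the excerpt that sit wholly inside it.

End of Miocene = 5.333 Ma; start of Holocene = 0.0117 Ma.
Gap = 5.333 − 0.0117 = 5.3213 Myr.
Epochs wholly inside 5.333–0.0117 Ma: Pliocene (5.333–2.58), Pleistocene (2.58–0.0117).

5.3213 million years; Pliocene, Pleistocene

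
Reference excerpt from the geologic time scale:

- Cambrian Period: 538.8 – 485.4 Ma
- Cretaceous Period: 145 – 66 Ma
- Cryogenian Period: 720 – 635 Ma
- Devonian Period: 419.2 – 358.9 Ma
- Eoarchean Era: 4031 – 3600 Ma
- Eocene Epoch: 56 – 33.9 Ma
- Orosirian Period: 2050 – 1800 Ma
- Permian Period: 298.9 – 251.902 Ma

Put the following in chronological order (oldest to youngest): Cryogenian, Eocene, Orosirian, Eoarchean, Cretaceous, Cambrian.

Eoarchean, Orosirian, Cryogenian, Cambrian, Cretaceous, Eocene

Sorting by start age (descending Ma, since larger Ma = older): Eoarchean began 4031, Orosirian began 2050, Cryogenian began 720, Cambrian began 538.8, Cretaceous began 145, Eocene began 56.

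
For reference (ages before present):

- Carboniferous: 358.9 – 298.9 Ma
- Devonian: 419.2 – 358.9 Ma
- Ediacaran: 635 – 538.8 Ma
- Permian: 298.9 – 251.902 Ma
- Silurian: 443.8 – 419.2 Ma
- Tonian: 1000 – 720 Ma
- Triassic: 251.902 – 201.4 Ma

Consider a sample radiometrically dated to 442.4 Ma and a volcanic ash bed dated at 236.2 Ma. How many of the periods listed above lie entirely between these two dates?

442.4 Ma sits inside the Silurian (443.8–419.2) and 236.2 Ma inside the Triassic (251.902–201.4); neither of those is wholly between the two dates.
The listed periods lying completely between them are Devonian, Carboniferous, Permian — 3 in all.

3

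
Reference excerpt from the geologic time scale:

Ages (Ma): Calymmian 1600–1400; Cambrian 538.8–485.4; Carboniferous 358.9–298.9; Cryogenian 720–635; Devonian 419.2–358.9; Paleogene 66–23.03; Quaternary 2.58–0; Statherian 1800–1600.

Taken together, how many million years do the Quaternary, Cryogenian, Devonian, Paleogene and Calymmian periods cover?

390.85 million years

Each duration: Quaternary = 2.58; Cryogenian = 85; Devonian = 60.3; Paleogene = 42.97; Calymmian = 200.
Sum: 2.58 + 85 + 60.3 + 42.97 + 200 = 390.85 Myr.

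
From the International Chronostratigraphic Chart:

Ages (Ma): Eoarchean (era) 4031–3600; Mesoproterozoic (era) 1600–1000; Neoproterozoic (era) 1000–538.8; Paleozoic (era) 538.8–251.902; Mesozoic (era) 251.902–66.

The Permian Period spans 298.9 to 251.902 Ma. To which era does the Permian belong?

The Permian (298.9–251.902 Ma) lies entirely within 538.8–251.902 Ma, the Paleozoic Era.

Paleozoic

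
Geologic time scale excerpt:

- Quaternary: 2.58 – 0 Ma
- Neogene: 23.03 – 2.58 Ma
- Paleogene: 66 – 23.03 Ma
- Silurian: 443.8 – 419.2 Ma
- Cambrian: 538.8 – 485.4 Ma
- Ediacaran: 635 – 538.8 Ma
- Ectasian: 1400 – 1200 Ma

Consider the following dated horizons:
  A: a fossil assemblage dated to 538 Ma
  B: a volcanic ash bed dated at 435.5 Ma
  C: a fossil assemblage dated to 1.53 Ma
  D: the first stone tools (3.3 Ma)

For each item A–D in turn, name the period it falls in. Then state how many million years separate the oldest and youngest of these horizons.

Match each age against the start–end ranges in the excerpt: A = 538 Ma → Cambrian (538.8–485.4); B = 435.5 Ma → Silurian (443.8–419.2); C = 1.53 Ma → Quaternary (2.58–0); D = 3.3 Ma → Neogene (23.03–2.58).
The largest age is 538 Ma and the smallest is 1.53 Ma; their difference is 536.47 Myr.

A — Cambrian; B — Silurian; C — Quaternary; D — Neogene; span 536.47 million years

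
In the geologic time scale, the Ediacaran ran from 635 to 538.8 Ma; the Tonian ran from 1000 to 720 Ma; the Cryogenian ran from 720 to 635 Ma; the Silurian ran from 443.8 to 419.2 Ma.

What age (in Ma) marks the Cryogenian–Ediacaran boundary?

635 Ma

The Cryogenian ends and the Ediacaran begins at 635 Ma.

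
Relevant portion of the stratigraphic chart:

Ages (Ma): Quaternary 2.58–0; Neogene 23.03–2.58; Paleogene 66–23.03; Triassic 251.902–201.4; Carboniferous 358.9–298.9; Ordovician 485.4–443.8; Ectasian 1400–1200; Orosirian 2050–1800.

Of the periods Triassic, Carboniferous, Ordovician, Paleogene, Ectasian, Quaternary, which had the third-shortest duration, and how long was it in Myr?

Start − end for each: Triassic 251.902 − 201.4 = 50.502; Carboniferous 358.9 − 298.9 = 60; Ordovician 485.4 − 443.8 = 41.6; Paleogene 66 − 23.03 = 42.97; Ectasian 1400 − 1200 = 200; Quaternary 2.58 − 0 = 2.58.
Ranking these from shortest: Quaternary < Ordovician < Paleogene < Triassic < Carboniferous < Ectasian.
Position 3 in that ranking is Paleogene, which lasted 42.97 Myr.

Paleogene, 42.97 million years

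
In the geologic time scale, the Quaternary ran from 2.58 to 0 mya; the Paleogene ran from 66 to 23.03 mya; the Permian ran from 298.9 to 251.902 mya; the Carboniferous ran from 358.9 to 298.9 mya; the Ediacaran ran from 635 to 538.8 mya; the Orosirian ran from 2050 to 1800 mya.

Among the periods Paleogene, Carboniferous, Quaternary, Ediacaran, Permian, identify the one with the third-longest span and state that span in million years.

Durations: Paleogene 42.97; Carboniferous 60; Quaternary 2.58; Ediacaran 96.2; Permian 46.998 Myr.
Sorted longest-first: Ediacaran (96.2), Carboniferous (60), Permian (46.998), Paleogene (42.97), Quaternary (2.58).
The third longest is Permian at 46.998 Myr.

Permian, 46.998 million years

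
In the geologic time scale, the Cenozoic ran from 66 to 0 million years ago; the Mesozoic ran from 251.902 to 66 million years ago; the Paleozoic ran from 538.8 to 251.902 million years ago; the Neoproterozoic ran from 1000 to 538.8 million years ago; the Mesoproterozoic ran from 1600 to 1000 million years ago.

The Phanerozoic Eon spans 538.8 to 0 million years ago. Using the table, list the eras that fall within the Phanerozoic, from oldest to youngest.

Eras with both bounds inside 538.8–0 Ma: Paleozoic (538.8–251.902), Mesozoic (251.902–66), Cenozoic (66–0).

Paleozoic, Mesozoic, Cenozoic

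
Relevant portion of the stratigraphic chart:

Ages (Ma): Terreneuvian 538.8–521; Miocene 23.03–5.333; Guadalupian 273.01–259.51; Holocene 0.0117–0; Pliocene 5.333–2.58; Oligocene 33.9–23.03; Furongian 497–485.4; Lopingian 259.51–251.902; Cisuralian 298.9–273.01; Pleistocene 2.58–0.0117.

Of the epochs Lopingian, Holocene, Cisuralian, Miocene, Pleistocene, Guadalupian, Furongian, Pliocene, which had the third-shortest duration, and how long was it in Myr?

Pliocene, 2.753 million years

Start − end for each: Lopingian 259.51 − 251.902 = 7.608; Holocene 0.0117 − 0 = 0.0117; Cisuralian 298.9 − 273.01 = 25.89; Miocene 23.03 − 5.333 = 17.697; Pleistocene 2.58 − 0.0117 = 2.5683; Guadalupian 273.01 − 259.51 = 13.5; Furongian 497 − 485.4 = 11.6; Pliocene 5.333 − 2.58 = 2.753.
Ranking these from shortest: Holocene < Pleistocene < Pliocene < Lopingian < Furongian < Guadalupian < Miocene < Cisuralian.
Position 3 in that ranking is Pliocene, which lasted 2.753 Myr.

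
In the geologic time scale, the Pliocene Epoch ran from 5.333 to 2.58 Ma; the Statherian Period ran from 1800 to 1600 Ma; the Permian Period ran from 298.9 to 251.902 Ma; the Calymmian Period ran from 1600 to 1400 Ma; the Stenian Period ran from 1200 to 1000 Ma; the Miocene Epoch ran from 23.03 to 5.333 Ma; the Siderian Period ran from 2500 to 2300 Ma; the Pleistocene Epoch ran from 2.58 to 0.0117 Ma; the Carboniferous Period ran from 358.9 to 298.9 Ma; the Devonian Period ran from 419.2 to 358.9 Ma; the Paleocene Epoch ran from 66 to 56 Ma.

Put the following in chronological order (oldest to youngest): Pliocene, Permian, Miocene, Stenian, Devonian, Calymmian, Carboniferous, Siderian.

The oldest of these is Siderian (starts 2500 Ma) and the youngest is Pliocene (ends 2.58 Ma).
In between, by decreasing start age: Calymmian (1600), Stenian (1200), Devonian (419.2), Carboniferous (358.9), Permian (298.9), Miocene (23.03).

Siderian, Calymmian, Stenian, Devonian, Carboniferous, Permian, Miocene, Pliocene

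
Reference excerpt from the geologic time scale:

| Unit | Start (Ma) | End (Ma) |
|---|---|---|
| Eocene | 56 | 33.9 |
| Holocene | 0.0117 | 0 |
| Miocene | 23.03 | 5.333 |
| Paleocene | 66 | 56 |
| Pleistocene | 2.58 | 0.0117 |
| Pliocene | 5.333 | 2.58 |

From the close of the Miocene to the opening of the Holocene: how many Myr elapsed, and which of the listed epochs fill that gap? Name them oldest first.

The Miocene closes at 5.333 Ma and the Holocene opens at 0.0117 Ma, so the interval is 5.333 − 0.0117 = 5.3213 Myr.
An epoch fits inside if it starts at or after 5.333 Ma and ends at or before 0.0117 Ma; oldest first that gives Pliocene, Pleistocene.

5.3213 million years; Pliocene, Pleistocene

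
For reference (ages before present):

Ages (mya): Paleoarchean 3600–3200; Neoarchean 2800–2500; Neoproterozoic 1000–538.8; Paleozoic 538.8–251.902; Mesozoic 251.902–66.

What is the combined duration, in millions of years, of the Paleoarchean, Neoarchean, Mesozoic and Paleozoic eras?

Each duration: Paleoarchean = 400; Neoarchean = 300; Mesozoic = 185.902; Paleozoic = 286.898.
Sum: 400 + 300 + 185.902 + 286.898 = 1172.8 Myr.

1172.8 million years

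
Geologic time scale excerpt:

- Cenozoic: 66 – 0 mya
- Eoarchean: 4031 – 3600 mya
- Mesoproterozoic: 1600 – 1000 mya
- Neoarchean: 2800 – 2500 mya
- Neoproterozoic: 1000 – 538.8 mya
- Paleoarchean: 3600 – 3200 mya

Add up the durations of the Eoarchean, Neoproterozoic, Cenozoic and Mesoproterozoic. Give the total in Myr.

1558.2 million years

Duration is start − end for each: (4031 − 3600) + (1000 − 538.8) + (66 − 0) + (1600 − 1000).
That is 431 + 461.2 + 66 + 600, which totals 1558.2 million years.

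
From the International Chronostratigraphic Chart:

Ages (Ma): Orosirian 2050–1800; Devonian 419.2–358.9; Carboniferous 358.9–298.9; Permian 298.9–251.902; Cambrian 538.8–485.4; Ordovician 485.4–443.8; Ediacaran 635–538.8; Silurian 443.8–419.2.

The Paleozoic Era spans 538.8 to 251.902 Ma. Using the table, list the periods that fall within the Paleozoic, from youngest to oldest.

Permian, Carboniferous, Devonian, Silurian, Ordovician, Cambrian

Periods with both bounds inside 538.8–251.902 Ma: Permian (298.9–251.902), Carboniferous (358.9–298.9), Devonian (419.2–358.9), Silurian (443.8–419.2), Ordovician (485.4–443.8), Cambrian (538.8–485.4).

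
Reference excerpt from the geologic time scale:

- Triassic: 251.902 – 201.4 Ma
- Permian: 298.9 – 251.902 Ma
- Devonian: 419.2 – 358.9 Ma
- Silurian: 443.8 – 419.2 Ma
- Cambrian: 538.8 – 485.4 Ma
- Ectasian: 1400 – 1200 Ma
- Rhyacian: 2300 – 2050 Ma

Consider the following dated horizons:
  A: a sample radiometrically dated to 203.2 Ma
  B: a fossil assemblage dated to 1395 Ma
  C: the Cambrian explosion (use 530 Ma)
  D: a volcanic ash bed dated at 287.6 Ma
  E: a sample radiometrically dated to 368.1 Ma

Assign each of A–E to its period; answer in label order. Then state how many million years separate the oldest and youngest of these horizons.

A — Triassic; B — Ectasian; C — Cambrian; D — Permian; E — Devonian; span 1191.8 million years

Match each age against the start–end ranges in the excerpt: A = 203.2 Ma → Triassic (251.902–201.4); B = 1395 Ma → Ectasian (1400–1200); C = 530 Ma → Cambrian (538.8–485.4); D = 287.6 Ma → Permian (298.9–251.902); E = 368.1 Ma → Devonian (419.2–358.9).
The largest age is 1395 Ma and the smallest is 203.2 Ma; their difference is 1191.8 Myr.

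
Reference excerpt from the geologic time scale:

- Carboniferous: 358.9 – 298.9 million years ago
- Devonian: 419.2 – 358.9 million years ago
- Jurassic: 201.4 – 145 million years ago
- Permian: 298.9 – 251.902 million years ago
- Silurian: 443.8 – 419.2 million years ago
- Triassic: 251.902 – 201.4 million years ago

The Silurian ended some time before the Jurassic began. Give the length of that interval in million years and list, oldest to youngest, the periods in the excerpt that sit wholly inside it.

217.8 million years; Devonian, Carboniferous, Permian, Triassic

The Silurian closes at 419.2 Ma and the Jurassic opens at 201.4 Ma, so the interval is 419.2 − 201.4 = 217.8 Myr.
A period fits inside if it starts at or after 419.2 Ma and ends at or before 201.4 Ma; oldest first that gives Devonian, Carboniferous, Permian, Triassic.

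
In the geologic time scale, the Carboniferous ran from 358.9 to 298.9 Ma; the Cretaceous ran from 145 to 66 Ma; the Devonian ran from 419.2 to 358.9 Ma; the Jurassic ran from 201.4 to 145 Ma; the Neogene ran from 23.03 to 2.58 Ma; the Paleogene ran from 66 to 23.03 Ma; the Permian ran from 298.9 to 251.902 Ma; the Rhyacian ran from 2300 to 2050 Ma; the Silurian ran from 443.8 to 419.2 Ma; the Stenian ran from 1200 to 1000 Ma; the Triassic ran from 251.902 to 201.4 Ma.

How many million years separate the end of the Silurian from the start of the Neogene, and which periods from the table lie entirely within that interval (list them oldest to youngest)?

End of Silurian = 419.2 Ma; start of Neogene = 23.03 Ma.
Gap = 419.2 − 23.03 = 396.17 Myr.
Periods wholly inside 419.2–23.03 Ma: Devonian (419.2–358.9), Carboniferous (358.9–298.9), Permian (298.9–251.902), Triassic (251.902–201.4), Jurassic (201.4–145), Cretaceous (145–66), Paleogene (66–23.03).

396.17 million years; Devonian, Carboniferous, Permian, Triassic, Jurassic, Cretaceous, Paleogene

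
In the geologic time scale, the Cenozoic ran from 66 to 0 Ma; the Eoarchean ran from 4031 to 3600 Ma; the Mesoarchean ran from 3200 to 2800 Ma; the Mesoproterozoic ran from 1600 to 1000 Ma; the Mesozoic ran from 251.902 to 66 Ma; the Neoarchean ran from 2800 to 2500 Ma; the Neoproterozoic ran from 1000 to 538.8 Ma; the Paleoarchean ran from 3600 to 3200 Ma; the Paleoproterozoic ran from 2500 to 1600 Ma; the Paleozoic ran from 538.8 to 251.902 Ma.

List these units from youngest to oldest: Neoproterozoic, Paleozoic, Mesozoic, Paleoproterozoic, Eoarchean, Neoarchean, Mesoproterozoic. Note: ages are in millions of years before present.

The oldest of these is Eoarchean (starts 4031 Ma) and the youngest is Mesozoic (ends 66 Ma).
In between, by decreasing start age: Neoarchean (2800), Paleoproterozoic (2500), Mesoproterozoic (1600), Neoproterozoic (1000), Paleozoic (538.8).
Listing youngest first means reversing that sequence.

Mesozoic, Paleozoic, Neoproterozoic, Mesoproterozoic, Paleoproterozoic, Neoarchean, Eoarchean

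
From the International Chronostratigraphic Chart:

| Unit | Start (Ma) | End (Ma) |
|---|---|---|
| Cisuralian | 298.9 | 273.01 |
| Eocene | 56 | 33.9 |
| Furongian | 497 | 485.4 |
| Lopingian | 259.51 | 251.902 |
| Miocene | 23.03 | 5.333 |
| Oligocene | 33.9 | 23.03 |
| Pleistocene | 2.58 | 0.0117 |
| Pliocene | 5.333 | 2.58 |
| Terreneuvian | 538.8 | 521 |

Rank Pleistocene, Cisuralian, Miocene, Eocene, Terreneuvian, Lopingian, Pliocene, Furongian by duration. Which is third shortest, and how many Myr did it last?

Durations: Pleistocene 2.5683; Cisuralian 25.89; Miocene 17.697; Eocene 22.1; Terreneuvian 17.8; Lopingian 7.608; Pliocene 2.753; Furongian 11.6 Myr.
Sorted shortest-first: Pleistocene (2.5683), Pliocene (2.753), Lopingian (7.608), Furongian (11.6), Miocene (17.697), Terreneuvian (17.8), Eocene (22.1), Cisuralian (25.89).
The third shortest is Lopingian at 7.608 Myr.

Lopingian, 7.608 million years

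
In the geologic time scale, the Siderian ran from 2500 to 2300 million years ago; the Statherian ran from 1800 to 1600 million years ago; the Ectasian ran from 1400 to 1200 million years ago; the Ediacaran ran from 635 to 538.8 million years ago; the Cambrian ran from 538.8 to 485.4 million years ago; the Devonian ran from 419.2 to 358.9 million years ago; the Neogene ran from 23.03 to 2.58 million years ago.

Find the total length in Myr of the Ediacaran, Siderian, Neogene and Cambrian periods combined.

Each duration: Ediacaran = 96.2; Siderian = 200; Neogene = 20.45; Cambrian = 53.4.
Sum: 96.2 + 200 + 20.45 + 53.4 = 370.05 Myr.

370.05 million years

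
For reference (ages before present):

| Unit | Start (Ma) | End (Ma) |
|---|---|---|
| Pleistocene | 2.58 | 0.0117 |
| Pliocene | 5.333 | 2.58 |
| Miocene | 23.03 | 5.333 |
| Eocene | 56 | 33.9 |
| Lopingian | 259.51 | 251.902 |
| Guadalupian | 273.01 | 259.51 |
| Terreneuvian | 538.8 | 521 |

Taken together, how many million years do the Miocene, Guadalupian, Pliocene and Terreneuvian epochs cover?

51.75 million years

Duration is start − end for each: (23.03 − 5.333) + (273.01 − 259.51) + (5.333 − 2.58) + (538.8 − 521).
That is 17.697 + 13.5 + 2.753 + 17.8, which totals 51.75 million years.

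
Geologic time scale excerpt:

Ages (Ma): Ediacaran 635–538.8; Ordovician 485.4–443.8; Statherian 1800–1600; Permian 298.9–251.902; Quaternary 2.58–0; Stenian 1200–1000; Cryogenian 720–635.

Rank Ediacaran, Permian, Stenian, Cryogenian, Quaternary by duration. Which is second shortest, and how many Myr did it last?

Durations: Ediacaran 96.2; Permian 46.998; Stenian 200; Cryogenian 85; Quaternary 2.58 Myr.
Sorted shortest-first: Quaternary (2.58), Permian (46.998), Cryogenian (85), Ediacaran (96.2), Stenian (200).
The second shortest is Permian at 46.998 Myr.

Permian, 46.998 million years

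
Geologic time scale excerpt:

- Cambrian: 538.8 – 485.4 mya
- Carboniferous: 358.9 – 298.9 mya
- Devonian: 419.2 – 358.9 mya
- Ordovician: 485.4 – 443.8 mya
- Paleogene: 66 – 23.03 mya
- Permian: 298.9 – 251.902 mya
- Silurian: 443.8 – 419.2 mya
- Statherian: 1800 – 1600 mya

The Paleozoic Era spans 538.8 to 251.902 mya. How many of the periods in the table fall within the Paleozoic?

6

Periods inside 538.8–251.902 Ma: Cambrian, Ordovician, Silurian, Devonian, Carboniferous, Permian — 6 in total.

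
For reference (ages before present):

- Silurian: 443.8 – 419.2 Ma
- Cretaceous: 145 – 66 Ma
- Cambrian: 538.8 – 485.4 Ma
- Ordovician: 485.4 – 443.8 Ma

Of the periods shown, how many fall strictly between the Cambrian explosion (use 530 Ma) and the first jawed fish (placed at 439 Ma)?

530 Ma sits inside the Cambrian (538.8–485.4) and 439 Ma inside the Silurian (443.8–419.2); neither of those is wholly between the two dates.
The listed periods lying completely between them are Ordovician — 1 in all.

1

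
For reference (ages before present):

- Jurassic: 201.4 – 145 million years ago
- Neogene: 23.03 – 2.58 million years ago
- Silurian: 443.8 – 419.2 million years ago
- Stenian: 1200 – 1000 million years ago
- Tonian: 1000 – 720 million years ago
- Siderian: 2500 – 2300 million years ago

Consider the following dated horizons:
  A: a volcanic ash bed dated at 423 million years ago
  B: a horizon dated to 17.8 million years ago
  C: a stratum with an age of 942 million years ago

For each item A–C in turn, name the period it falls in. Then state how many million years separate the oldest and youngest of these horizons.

A — Silurian; B — Neogene; C — Tonian; span 924.2 million years

Match each age against the start–end ranges in the excerpt: A = 423 Ma → Silurian (443.8–419.2); B = 17.8 Ma → Neogene (23.03–2.58); C = 942 Ma → Tonian (1000–720).
The largest age is 942 Ma and the smallest is 17.8 Ma; their difference is 924.2 Myr.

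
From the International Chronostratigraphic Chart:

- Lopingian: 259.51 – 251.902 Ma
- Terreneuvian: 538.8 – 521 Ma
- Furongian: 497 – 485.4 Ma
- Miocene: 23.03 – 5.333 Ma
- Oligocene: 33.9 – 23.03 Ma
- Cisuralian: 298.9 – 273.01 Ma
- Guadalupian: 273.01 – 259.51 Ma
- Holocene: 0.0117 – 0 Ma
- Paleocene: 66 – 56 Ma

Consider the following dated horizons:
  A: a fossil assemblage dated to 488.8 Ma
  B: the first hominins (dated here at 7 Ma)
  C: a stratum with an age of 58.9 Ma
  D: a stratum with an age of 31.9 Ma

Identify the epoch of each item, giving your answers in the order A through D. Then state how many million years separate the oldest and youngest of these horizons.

A — Furongian; B — Miocene; C — Paleocene; D — Oligocene; span 481.8 million years

Match each age against the start–end ranges in the excerpt: A = 488.8 Ma → Furongian (497–485.4); B = 7 Ma → Miocene (23.03–5.333); C = 58.9 Ma → Paleocene (66–56); D = 31.9 Ma → Oligocene (33.9–23.03).
The largest age is 488.8 Ma and the smallest is 7 Ma; their difference is 481.8 Myr.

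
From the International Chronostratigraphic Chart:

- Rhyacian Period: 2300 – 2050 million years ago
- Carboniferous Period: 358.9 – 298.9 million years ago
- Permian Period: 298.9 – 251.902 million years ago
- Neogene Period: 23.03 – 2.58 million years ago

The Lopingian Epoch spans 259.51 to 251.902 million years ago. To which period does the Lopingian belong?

Permian

The Lopingian (259.51–251.902 Ma) lies entirely within 298.9–251.902 Ma, the Permian Period.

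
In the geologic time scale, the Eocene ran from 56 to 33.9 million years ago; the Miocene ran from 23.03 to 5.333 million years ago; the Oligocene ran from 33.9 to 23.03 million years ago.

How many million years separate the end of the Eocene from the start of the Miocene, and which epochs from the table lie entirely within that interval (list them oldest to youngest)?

End of Eocene = 33.9 Ma; start of Miocene = 23.03 Ma.
Gap = 33.9 − 23.03 = 10.87 Myr.
Epochs wholly inside 33.9–23.03 Ma: Oligocene (33.9–23.03).

10.87 million years; Oligocene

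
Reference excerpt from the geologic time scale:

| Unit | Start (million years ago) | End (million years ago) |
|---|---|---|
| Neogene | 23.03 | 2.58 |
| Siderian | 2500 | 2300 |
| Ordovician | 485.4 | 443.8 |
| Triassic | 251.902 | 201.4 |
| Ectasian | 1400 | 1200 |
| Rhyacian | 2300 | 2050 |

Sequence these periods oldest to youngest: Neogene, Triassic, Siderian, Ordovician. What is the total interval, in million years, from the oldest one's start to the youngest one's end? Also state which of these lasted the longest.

Siderian → Ordovician → Triassic → Neogene; total span 2497.42 Myr; longest is Siderian

From the excerpt: Neogene 23.03–2.58; Triassic 251.902–201.4; Siderian 2500–2300; Ordovician 485.4–443.8 (Ma).
Larger Ma is earlier, so the oldest is Siderian and the youngest is Neogene; oldest to youngest: Siderian, Ordovician, Triassic, Neogene.
Oldest start 2500 minus youngest end 2.58 gives 2497.42 Myr overall.
Individual lengths (start − end): Neogene 20.45; Triassic 50.502; Siderian 200; Ordovician 41.6. The largest is Siderian at 200 Myr.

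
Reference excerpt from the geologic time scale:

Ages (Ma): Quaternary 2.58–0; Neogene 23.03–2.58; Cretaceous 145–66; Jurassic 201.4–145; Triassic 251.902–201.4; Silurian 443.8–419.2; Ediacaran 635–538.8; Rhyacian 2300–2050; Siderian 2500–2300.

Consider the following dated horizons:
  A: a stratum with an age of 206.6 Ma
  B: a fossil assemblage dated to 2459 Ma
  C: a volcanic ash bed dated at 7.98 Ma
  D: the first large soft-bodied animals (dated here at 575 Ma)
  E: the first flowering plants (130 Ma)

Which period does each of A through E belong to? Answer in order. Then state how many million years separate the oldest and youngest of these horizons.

A — Triassic; B — Siderian; C — Neogene; D — Ediacaran; E — Cretaceous; span 2451.02 million years

Match each age against the start–end ranges in the excerpt: A = 206.6 Ma → Triassic (251.902–201.4); B = 2459 Ma → Siderian (2500–2300); C = 7.98 Ma → Neogene (23.03–2.58); D = 575 Ma → Ediacaran (635–538.8); E = 130 Ma → Cretaceous (145–66).
The largest age is 2459 Ma and the smallest is 7.98 Ma; their difference is 2451.02 Myr.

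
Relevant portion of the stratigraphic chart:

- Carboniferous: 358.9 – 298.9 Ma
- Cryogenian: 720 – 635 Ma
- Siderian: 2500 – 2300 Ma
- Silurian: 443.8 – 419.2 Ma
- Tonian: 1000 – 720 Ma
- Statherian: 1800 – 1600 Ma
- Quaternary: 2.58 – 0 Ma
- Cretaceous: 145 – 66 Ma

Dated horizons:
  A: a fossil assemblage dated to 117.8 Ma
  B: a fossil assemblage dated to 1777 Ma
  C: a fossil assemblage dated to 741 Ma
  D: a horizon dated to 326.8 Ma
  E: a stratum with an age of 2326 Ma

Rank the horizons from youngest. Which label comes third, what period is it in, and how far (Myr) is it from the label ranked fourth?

Sorted youngest-first by Ma: A (117.8), D (326.8), C (741), B (1777), E (2326).
The third youngest is C at 741 Ma, which lies in 1000–720 Ma: the Tonian.
The fourth youngest is B at 1777 Ma; separation = |741 − 1777| = 1036 Myr.

C, in the Tonian; 1036 million years to B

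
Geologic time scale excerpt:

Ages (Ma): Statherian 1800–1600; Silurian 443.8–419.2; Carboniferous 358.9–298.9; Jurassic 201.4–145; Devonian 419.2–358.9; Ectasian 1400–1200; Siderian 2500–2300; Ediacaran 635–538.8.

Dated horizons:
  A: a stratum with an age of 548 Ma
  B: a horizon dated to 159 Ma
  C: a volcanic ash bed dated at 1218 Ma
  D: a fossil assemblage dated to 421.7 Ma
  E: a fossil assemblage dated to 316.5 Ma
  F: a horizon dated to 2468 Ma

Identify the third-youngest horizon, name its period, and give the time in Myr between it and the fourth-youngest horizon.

D, in the Silurian; 126.3 million years to A

Sorted youngest-first by Ma: B (159), E (316.5), D (421.7), A (548), C (1218), F (2468).
The third youngest is D at 421.7 Ma, which lies in 443.8–419.2 Ma: the Silurian.
The fourth youngest is A at 548 Ma; separation = |421.7 − 548| = 126.3 Myr.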